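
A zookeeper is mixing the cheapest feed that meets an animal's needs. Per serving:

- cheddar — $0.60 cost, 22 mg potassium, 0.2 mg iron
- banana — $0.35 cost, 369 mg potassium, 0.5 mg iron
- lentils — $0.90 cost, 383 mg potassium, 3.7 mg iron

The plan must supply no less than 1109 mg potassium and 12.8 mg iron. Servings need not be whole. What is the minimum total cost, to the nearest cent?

$3.11

cheddar only: max(1109/22, 12.8/0.2) = 64 servings → $38.40.
banana only: max(1109/369, 12.8/0.5) = 25.6 servings → $8.96.
lentils only: max(1109/383, 12.8/3.7) = 3.459 servings → $3.11.
cheddar + banana: intersection lies outside the first quadrant.
cheddar + lentils: intersection lies outside the first quadrant.
banana + lentils: intersection lies outside the first quadrant.
So the least-cost plan costs $3.11.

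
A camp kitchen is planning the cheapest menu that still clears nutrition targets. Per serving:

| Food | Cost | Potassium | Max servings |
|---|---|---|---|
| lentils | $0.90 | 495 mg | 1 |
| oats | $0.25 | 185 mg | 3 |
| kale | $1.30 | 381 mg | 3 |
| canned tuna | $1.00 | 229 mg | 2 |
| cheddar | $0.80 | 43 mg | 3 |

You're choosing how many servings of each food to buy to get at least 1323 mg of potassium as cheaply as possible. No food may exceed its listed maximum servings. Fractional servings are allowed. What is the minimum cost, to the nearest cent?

$2.58

Cost per mg of potassium: oats $0.0014, lentils $0.0018, kale $0.0034, canned tuna $0.0044, cheddar $0.0186.
Take 3 servings of oats: +555.0 mg potassium for $0.75 (total $0.75, still need 768.0 mg).
Take 1 serving of lentils: +495.0 mg potassium for $0.90 (total $1.65, still need 273.0 mg).
Take 0.7165 servings of kale: +273.0 mg potassium for $0.93 (total $2.58, still need 0.0 mg).
Filling from the cheapest source first is optimal under one linear minimum: $2.58.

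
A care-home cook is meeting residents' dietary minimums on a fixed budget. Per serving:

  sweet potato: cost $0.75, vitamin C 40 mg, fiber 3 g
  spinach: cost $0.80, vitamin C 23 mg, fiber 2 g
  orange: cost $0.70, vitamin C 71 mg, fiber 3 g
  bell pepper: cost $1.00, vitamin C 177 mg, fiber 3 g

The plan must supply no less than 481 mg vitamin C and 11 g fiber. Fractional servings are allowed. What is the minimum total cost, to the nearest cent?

$3.19

An LP optimum is at a vertex; with two nutrient constraints at most two foods are used. Check each candidate.
sweet potato only: max(481/40, 11/3) = 12.03 servings → $9.02.
spinach only: max(481/23, 11/2) = 20.91 servings → $16.73.
orange only: max(481/71, 11/3) = 6.775 servings → $4.74.
bell pepper only: max(481/177, 11/3) = 3.667 servings → $3.67.
sweet potato + spinach: intersection lies outside the first quadrant.
sweet potato + orange: intersection lies outside the first quadrant.
sweet potato + bell pepper with both tight: 1.226 servings and 2.44 servings → $3.36.
spinach + orange: the both-tight solution has a negative serving — not a feasible corner.
spinach + bell pepper with both tight: 1.768 servings and 2.488 servings → $3.90.
orange + bell pepper with both tight: 1.585 servings and 2.082 servings → $3.19.
The minimum over all feasible corners is $3.19.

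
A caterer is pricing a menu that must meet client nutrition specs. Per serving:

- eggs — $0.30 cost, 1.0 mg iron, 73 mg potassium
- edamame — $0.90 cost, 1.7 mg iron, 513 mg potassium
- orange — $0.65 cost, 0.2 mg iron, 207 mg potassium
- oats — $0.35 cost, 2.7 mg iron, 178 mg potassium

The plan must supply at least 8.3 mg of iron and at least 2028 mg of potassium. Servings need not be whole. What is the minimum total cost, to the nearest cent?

At the optimum either one food covers both requirements or two foods hit both targets exactly; no other combination can be cheaper.
eggs only: max(8.3/1.0, 2028/73) = 27.78 servings → $8.33.
edamame only: max(8.3/1.7, 2028/513) = 4.882 servings → $4.39.
orange only: max(8.3/0.2, 2028/207) = 41.5 servings → $26.98.
oats only: max(8.3/2.7, 2028/178) = 11.39 servings → $3.99.
eggs + edamame with both tight: 2.084 servings and 3.657 servings → $3.92.
eggs + orange with both tight: 6.822 servings and 7.391 servings → $6.85.
eggs + oats: the both-tight solution has a negative serving — not a feasible corner.
edamame + orange with both targets exact would need a negative amount; discard.
edamame + oats with both tight: 3.693 servings and 0.7485 servings → $3.59.
orange + oats with both tight: 7.64 servings and 2.508 servings → $5.84.
So the least-cost plan costs $3.59.

$3.59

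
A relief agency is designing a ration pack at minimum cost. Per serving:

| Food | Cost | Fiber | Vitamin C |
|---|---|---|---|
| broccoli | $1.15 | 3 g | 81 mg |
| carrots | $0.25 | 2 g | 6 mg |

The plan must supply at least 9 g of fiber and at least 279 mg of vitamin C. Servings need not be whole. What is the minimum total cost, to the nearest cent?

$3.96

A basic optimal solution has at most two foods positive. Try each food alone and each pair with both targets met exactly.
broccoli only: max(9/3, 279/81) = 3.444 servings → $3.96.
carrots only: max(9/2, 279/6) = 46.5 servings → $11.62.
broccoli + carrots with both targets exact would need a negative amount; discard.
So the least-cost plan costs $3.96.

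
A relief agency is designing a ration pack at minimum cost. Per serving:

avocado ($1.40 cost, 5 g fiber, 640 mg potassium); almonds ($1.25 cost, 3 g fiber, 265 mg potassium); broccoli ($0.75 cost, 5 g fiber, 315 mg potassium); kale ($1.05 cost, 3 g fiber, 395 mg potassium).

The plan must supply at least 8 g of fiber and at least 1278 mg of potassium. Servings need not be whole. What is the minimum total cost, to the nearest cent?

$2.80

Minimising a linear cost over {fiber ≥ 8, potassium ≥ 1278, servings ≥ 0} — the optimum is at a vertex, using one or two foods.
avocado only: max(8/5, 1278/640) = 1.997 servings → $2.80.
almonds only: max(8/3, 1278/265) = 4.823 servings → $6.03.
broccoli only: max(8/5, 1278/315) = 4.057 servings → $3.04.
kale only: max(8/3, 1278/395) = 3.235 servings → $3.40.
avocado + almonds: intersection lies outside the first quadrant.
avocado + broccoli with both targets exact would need a negative amount; discard.
avocado + kale: intersection lies outside the first quadrant.
almonds + broccoli: the both-tight solution has a negative serving — not a feasible corner.
almonds + kale with both targets exact would need a negative amount; discard.
broccoli + kale with both targets exact would need a negative amount; discard.
The minimum over all feasible corners is $2.80.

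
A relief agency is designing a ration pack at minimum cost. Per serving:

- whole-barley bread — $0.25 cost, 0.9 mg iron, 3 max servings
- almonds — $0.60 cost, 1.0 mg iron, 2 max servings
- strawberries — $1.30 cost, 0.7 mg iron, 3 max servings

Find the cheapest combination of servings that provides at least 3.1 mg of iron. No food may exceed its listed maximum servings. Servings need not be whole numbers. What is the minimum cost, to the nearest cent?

Cost per mg of iron: whole-barley bread $0.2778, almonds $0.6000, strawberries $1.8571.
Take 3 servings of whole-barley bread: +2.7 mg iron for $0.75 (total $0.75, still need 0.4 mg).
Take 0.4 servings of almonds: +0.4 mg iron for $0.24 (total $0.99, still need 0.0 mg).
Greedy by cheapest-per-mg is optimal for a single linear constraint, so the minimum cost is $0.99.

$0.99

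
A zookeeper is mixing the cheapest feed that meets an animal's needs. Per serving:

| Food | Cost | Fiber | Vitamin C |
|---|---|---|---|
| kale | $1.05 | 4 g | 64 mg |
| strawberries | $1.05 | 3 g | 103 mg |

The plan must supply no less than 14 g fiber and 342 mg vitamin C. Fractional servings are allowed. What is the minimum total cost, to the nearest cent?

Two binding constraints pin down two serving amounts, so the optimal mix uses at most two foods. The candidates are each food alone (scaled to the tighter of fiber/vitamin C) and each pair with both constraints tight.
kale only: max(14/4, 342/64) = 5.344 servings → $5.61.
strawberries only: max(14/3, 342/103) = 4.667 servings → $4.90.
kale + strawberries with both tight: 1.891 servings and 2.145 servings → $4.24.
So the least-cost plan costs $4.24.

$4.24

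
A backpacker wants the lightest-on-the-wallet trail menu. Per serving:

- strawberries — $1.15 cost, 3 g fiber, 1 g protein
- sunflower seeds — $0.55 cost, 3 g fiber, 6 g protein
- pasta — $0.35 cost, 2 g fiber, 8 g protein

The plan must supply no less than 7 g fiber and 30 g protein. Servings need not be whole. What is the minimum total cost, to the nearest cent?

$1.31

A basic optimal solution has at most two foods positive. Try each food alone and each pair with both targets met exactly.
strawberries only: max(7/3, 30/1) = 30 servings → $34.50.
sunflower seeds only: max(7/3, 30/6) = 5 servings → $2.75.
pasta only: max(7/2, 30/8) = 3.75 servings → $1.31.
strawberries + sunflower seeds: the both-tight solution has a negative serving — not a feasible corner.
strawberries + pasta: the both-tight solution has a negative serving — not a feasible corner.
sunflower seeds + pasta: intersection lies outside the first quadrant.
So the least-cost plan costs $1.31.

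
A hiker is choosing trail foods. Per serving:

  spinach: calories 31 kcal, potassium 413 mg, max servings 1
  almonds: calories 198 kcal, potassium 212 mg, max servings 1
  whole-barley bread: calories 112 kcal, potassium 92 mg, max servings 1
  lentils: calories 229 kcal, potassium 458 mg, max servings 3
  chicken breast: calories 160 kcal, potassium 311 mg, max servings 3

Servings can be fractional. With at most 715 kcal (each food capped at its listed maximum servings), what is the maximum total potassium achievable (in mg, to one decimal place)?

Potassium per kcal: spinach 13.32, lentils 2, chicken breast 1.944, almonds 1.071, whole-barley bread 0.8214.
Take 1 serving of spinach: uses 31 kcal, +413.0 mg potassium (running total 413.0 mg).
Take 2.987 servings of lentils: uses 684 kcal, +1368.0 mg potassium (running total 1781.0 mg).
Filling greedily by potassium-per-kcal is optimal for one linear limit, giving 1781.0 mg.

1781.0 mg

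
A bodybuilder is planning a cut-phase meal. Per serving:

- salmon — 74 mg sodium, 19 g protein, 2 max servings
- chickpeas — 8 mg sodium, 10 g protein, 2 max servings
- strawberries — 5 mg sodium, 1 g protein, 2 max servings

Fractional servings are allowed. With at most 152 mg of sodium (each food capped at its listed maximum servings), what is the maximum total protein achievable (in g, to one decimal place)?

54.9 g

Protein per mg sodium: chickpeas 1.25, salmon 0.2568, strawberries 0.2.
Take 2 servings of chickpeas: uses 16 mg sodium, +20.0 g protein (running total 20.0 g).
Take 1.838 servings of salmon: uses 136 mg sodium, +34.9 g protein (running total 54.9 g).
Filling greedily by protein-per-mg sodium is optimal for one linear limit, giving 54.9 g.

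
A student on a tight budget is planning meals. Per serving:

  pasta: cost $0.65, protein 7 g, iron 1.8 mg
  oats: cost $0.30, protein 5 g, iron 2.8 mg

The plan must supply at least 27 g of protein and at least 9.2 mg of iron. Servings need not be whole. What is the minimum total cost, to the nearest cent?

$1.62

A basic optimal solution has at most two foods positive. Try each food alone and each pair with both targets met exactly.
pasta only: max(27/7, 9.2/1.8) = 5.111 servings → $3.32.
oats only: max(27/5, 9.2/2.8) = 5.4 servings → $1.62.
pasta + oats with both tight: 2.792 servings and 1.491 servings → $2.26.
Cheapest feasible corner: $1.62.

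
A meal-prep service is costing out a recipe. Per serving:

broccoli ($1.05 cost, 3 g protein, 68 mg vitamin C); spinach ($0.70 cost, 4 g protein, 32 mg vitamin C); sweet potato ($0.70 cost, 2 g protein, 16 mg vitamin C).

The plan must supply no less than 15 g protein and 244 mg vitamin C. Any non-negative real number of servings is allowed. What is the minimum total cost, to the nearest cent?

$4.10

Check every corner: each single food scaled to meet both minima, and each pair solved so both constraints bind.
broccoli only: max(15/3, 244/68) = 5 servings → $5.25.
spinach only: max(15/4, 244/32) = 7.625 servings → $5.34.
sweet potato only: max(15/2, 244/16) = 15.25 servings → $10.68.
broccoli + spinach with both tight: 2.818 servings and 1.636 servings → $4.10.
broccoli + sweet potato with both tight: 2.818 servings and 3.273 servings → $5.25.
spinach + sweet potato (both tight): parallel constraints — no distinct corner.
So the least-cost plan costs $4.10.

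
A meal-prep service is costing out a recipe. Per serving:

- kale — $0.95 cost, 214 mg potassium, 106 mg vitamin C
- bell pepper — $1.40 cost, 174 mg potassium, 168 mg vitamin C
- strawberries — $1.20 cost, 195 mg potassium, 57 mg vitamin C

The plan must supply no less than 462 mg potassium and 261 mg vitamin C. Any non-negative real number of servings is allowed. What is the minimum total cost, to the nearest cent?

Compare the cost at each extreme point of the feasible region.
kale only: max(462/214, 261/106) = 2.462 servings → $2.34.
bell pepper only: max(462/174, 261/168) = 2.655 servings → $3.72.
strawberries only: max(462/195, 261/57) = 4.579 servings → $5.49.
kale + bell pepper with both tight: 1.839 servings and 0.3931 servings → $2.30.
kale + strawberries with both targets exact would need a negative amount; discard.
bell pepper + strawberries with both tight: 1.075 servings and 1.41 servings → $3.20.
Cheapest feasible corner: $2.30.

$2.30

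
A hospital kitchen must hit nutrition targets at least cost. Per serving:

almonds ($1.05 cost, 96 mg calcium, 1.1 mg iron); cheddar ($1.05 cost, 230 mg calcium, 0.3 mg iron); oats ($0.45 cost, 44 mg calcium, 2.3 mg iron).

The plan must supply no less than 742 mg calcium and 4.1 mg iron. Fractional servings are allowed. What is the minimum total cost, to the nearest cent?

$3.74

Minimising a linear cost over {calcium ≥ 742, iron ≥ 4.1, servings ≥ 0} — the optimum is at a vertex, using one or two foods.
almonds only: max(742/96, 4.1/1.1) = 7.729 servings → $8.12.
cheddar only: max(742/230, 4.1/0.3) = 13.67 servings → $14.35.
oats only: max(742/44, 4.1/2.3) = 16.86 servings → $7.59.
almonds + cheddar with both tight: 3.213 servings and 1.885 servings → $5.35.
almonds + oats: intersection lies outside the first quadrant.
cheddar + oats with both tight: 2.959 servings and 1.397 servings → $3.74.
So the least-cost plan costs $3.74.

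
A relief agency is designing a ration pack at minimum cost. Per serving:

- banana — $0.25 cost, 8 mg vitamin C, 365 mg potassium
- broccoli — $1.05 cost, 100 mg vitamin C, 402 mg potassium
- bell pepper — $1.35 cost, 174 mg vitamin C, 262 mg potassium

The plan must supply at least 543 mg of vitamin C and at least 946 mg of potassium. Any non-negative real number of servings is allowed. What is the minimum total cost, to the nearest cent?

banana only: max(543/8, 946/365) = 67.88 servings → $16.97.
broccoli only: max(543/100, 946/402) = 5.43 servings → $5.70.
bell pepper only: max(543/174, 946/262) = 3.611 servings → $4.87.
banana + broccoli: the both-tight solution has a negative serving — not a feasible corner.
banana + bell pepper with both tight: 0.3637 servings and 3.104 servings → $4.28.
broccoli + bell pepper with both tight: 0.5106 servings and 2.827 servings → $4.35.
The minimum over all feasible corners is $4.28.

$4.28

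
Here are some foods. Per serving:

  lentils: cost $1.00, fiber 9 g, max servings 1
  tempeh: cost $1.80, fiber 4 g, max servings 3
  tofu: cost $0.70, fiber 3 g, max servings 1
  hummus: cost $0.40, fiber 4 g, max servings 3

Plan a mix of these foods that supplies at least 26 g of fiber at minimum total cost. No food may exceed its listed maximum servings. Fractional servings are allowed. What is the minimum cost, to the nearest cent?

$3.80

Cost per g of fiber: hummus $0.1000, lentils $0.1111, tofu $0.2333, tempeh $0.4500.
Take 3 servings of hummus: +12.0 g fiber for $1.20 (total $1.20, still need 14.0 g).
Take 1 serving of lentils: +9.0 g fiber for $1.00 (total $2.20, still need 5.0 g).
Take 1 serving of tofu: +3.0 g fiber for $0.70 (total $2.90, still need 2.0 g).
Take 0.5 servings of tempeh: +2.0 g fiber for $0.90 (total $3.80, still need 0.0 g).
Greedy by cheapest-per-g is optimal for a single linear constraint, so the minimum cost is $3.80.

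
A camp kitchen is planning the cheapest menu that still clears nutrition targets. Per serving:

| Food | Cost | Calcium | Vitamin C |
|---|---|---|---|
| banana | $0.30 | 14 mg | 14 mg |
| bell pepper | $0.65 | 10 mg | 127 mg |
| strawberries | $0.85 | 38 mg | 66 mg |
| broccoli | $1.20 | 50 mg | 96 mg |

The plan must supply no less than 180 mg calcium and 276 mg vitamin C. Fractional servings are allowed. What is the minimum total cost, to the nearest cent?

$3.98

Check every corner: each single food scaled to meet both minima, and each pair solved so both constraints bind.
banana only: max(180/14, 276/14) = 19.71 servings → $5.91.
bell pepper only: max(180/10, 276/127) = 18 servings → $11.70.
strawberries only: max(180/38, 276/66) = 4.737 servings → $4.03.
broccoli only: max(180/50, 276/96) = 3.6 servings → $4.32.
banana + bell pepper with both tight: 12.27 servings and 0.8205 servings → $4.21.
banana + strawberries with both tight: 3.551 servings and 3.429 servings → $3.98.
banana + broccoli with both tight: 5.404 servings and 2.087 servings → $4.13.
bell pepper + strawberries with both targets exact would need a negative amount; discard.
bell pepper + broccoli with both targets exact would need a negative amount; discard.
strawberries + broccoli: the both-tight solution has a negative serving — not a feasible corner.
Cheapest feasible corner: $3.98.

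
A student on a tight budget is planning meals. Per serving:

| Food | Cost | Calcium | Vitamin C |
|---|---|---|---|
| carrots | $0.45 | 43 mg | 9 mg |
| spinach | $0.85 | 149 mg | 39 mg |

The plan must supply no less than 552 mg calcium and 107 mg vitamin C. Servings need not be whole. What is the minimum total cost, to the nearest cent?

Compare the cost at each extreme point of the feasible region.
carrots only: max(552/43, 107/9) = 12.84 servings → $5.78.
spinach only: max(552/149, 107/39) = 3.705 servings → $3.15.
carrots + spinach: intersection lies outside the first quadrant.
Cheapest feasible corner: $3.15.

$3.15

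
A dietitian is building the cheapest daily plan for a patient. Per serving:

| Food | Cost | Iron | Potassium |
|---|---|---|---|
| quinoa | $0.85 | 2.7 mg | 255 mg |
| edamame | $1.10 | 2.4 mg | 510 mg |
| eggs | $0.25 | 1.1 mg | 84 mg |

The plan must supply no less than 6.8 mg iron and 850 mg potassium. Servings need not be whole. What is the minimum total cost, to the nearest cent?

This is a tiny linear program; its minimum lies at a vertex of the feasible set. List the vertices and price them.
quinoa only: max(6.8/2.7, 850/255) = 3.333 servings → $2.83.
edamame only: max(6.8/2.4, 850/510) = 2.833 servings → $3.12.
eggs only: max(6.8/1.1, 850/84) = 10.12 servings → $2.53.
quinoa + edamame with both tight: 1.867 servings and 0.7333 servings → $2.39.
quinoa + eggs: the both-tight solution has a negative serving — not a feasible corner.
edamame + eggs with both tight: 1.012 servings and 3.973 servings → $2.11.
Cheapest feasible corner: $2.11.

$2.11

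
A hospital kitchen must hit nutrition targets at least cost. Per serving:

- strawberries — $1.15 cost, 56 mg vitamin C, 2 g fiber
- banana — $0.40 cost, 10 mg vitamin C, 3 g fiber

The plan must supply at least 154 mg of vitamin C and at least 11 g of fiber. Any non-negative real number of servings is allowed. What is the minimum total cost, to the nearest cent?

$3.57

Compare the cost at each extreme point of the feasible region.
strawberries only: max(154/56, 11/2) = 5.5 servings → $6.33.
banana only: max(154/10, 11/3) = 15.4 servings → $6.16.
strawberries + banana with both tight: 2.378 servings and 2.081 servings → $3.57.
Cheapest feasible corner: $3.57.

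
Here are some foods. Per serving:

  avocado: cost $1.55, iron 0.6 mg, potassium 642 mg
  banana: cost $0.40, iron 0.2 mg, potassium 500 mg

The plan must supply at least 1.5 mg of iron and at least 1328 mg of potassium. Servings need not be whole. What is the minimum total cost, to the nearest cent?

$3.00

avocado only: max(1.5/0.6, 1328/642) = 2.5 servings → $3.88.
banana only: max(1.5/0.2, 1328/500) = 7.5 servings → $3.00.
avocado + banana: the both-tight solution has a negative serving — not a feasible corner.
The minimum over all feasible corners is $3.00.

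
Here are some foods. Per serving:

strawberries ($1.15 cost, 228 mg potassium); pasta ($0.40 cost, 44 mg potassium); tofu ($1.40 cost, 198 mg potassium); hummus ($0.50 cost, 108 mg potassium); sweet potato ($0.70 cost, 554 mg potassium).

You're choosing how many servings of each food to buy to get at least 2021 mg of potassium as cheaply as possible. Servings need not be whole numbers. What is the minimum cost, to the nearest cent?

$2.55

Cost per mg of potassium: sweet potato $0.0013, hummus $0.0046, strawberries $0.0050, tofu $0.0071, pasta $0.0091.
With no serving limits, use only sweet potato: 2021 mg / 554 mg = 3.648 servings × $0.70 = $2.55.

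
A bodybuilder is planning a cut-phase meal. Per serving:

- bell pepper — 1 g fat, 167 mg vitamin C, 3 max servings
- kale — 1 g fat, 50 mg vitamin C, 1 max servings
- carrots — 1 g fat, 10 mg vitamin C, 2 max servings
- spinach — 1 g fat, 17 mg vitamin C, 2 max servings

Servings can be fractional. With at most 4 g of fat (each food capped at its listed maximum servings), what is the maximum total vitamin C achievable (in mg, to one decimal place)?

551.0 mg

Vitamin C per g fat: bell pepper 167, kale 50, spinach 17, carrots 10.
Take 3 servings of bell pepper: uses 3 g fat, +501.0 mg vitamin C (running total 501.0 mg).
Take 1 serving of kale: uses 1 g fat, +50.0 mg vitamin C (running total 551.0 mg).
Filling greedily by vitamin C-per-g fat is optimal for one linear limit, giving 551.0 mg.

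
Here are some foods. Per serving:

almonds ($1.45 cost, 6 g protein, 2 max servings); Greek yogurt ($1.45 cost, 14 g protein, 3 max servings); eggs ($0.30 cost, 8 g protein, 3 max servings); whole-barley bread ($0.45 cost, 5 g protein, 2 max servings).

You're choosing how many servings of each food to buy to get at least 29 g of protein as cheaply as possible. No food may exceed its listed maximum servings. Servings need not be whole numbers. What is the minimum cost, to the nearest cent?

Cost per g of protein: eggs $0.0375, whole-barley bread $0.0900, Greek yogurt $0.1036, almonds $0.2417.
Take 3 servings of eggs: +24.0 g protein for $0.90 (total $0.90, still need 5.0 g).
Take 1 serving of whole-barley bread: +5.0 g protein for $0.45 (total $1.35, still need 0.0 g).
Filling from the cheapest source first is optimal under one linear minimum: $1.35.

$1.35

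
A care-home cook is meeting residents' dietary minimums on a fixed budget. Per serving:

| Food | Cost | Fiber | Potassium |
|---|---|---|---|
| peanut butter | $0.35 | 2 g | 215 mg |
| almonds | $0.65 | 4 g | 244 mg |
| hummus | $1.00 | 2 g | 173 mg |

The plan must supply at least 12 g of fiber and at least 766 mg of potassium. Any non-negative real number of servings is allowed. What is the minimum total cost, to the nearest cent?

$1.96

peanut butter only: max(12/2, 766/215) = 6 servings → $2.10.
almonds only: max(12/4, 766/244) = 3.139 servings → $2.04.
hummus only: max(12/2, 766/173) = 6 servings → $6.00.
peanut butter + almonds with both tight: 0.3656 servings and 2.817 servings → $1.96.
peanut butter + hummus with both targets exact would need a negative amount; discard.
almonds + hummus with both tight: 2.667 servings and 0.6667 servings → $2.40.
The minimum over all feasible corners is $1.96.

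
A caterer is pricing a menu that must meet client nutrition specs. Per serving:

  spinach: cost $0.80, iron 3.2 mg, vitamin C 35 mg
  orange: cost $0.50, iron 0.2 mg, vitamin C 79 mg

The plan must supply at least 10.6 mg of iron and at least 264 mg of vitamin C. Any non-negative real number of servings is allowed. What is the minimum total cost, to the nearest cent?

$3.52

Two binding constraints pin down two serving amounts, so the optimal mix uses at most two foods. The candidates are each food alone (scaled to the tighter of iron/vitamin C) and each pair with both constraints tight.
spinach only: max(10.6/3.2, 264/35) = 7.543 servings → $6.03.
orange only: max(10.6/0.2, 264/79) = 53 servings → $26.50.
spinach + orange with both tight: 3.192 servings and 1.928 servings → $3.52.
The minimum over all feasible corners is $3.52.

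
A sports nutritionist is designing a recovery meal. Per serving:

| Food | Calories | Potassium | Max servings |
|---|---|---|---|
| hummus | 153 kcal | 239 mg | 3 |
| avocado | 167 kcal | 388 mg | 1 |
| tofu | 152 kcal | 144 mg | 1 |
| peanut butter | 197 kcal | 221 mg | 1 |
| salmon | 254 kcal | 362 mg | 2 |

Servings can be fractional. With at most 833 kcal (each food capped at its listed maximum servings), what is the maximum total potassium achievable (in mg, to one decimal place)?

Potassium per kcal: avocado 2.323, hummus 1.562, salmon 1.425, peanut butter 1.122, tofu 0.9474.
Take 1 serving of avocado: uses 167 kcal, +388.0 mg potassium (running total 388.0 mg).
Take 3 servings of hummus: uses 459 kcal, +717.0 mg potassium (running total 1105.0 mg).
Take 0.815 servings of salmon: uses 207 kcal, +295.0 mg potassium (running total 1400.0 mg).
Greedy by best ratio exhausts the calories allowance optimally: 1400.0 mg.

1400.0 mg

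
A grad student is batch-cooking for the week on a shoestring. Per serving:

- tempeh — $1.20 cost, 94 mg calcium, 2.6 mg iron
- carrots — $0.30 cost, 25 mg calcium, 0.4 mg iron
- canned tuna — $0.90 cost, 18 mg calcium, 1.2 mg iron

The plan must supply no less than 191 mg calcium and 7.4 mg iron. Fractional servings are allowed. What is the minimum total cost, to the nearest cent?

At the optimum either one food covers both requirements or two foods hit both targets exactly; no other combination can be cheaper.
tempeh only: max(191/94, 7.4/2.6) = 2.846 servings → $3.42.
carrots only: max(191/25, 7.4/0.4) = 18.5 servings → $5.55.
canned tuna only: max(191/18, 7.4/1.2) = 10.61 servings → $9.55.
tempeh + carrots: the both-tight solution has a negative serving — not a feasible corner.
tempeh + canned tuna with both tight: 1.455 servings and 3.015 servings → $4.46.
carrots + canned tuna with both tight: 4.211 servings and 4.763 servings → $5.55.
So the least-cost plan costs $3.42.

$3.42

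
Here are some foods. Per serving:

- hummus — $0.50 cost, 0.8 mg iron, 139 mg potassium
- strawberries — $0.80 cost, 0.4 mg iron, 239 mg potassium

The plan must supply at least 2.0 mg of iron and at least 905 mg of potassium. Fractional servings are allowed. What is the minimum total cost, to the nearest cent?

$3.06

An LP optimum is at a vertex; with two nutrient constraints at most two foods are used. Check each candidate.
hummus only: max(2.0/0.8, 905/139) = 6.511 servings → $3.26.
strawberries only: max(2.0/0.4, 905/239) = 5 servings → $4.00.
hummus + strawberries with both tight: 0.8555 servings and 3.289 servings → $3.06.
Cheapest feasible corner: $3.06.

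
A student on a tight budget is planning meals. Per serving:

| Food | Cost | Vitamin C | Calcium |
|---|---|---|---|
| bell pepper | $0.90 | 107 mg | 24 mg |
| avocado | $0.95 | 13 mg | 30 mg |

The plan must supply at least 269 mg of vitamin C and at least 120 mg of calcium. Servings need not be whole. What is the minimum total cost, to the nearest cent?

$4.11

Compare the cost at each extreme point of the feasible region.
bell pepper only: max(269/107, 120/24) = 5 servings → $4.50.
avocado only: max(269/13, 120/30) = 20.69 servings → $19.66.
bell pepper + avocado with both tight: 2.246 servings and 2.203 servings → $4.11.
The minimum over all feasible corners is $4.11.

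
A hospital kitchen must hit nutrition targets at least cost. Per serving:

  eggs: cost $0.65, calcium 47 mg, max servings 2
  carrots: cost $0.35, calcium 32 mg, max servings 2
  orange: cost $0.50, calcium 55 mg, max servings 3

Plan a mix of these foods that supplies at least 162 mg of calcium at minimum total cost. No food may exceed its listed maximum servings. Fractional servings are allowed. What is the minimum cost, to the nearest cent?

$1.47

Cost per mg of calcium: orange $0.0091, carrots $0.0109, eggs $0.0138.
Take 2.945 servings of orange: +162.0 mg calcium for $1.47 (total $1.47, still need 0.0 mg).
Greedy by cheapest-per-mg is optimal for a single linear constraint, so the minimum cost is $1.47.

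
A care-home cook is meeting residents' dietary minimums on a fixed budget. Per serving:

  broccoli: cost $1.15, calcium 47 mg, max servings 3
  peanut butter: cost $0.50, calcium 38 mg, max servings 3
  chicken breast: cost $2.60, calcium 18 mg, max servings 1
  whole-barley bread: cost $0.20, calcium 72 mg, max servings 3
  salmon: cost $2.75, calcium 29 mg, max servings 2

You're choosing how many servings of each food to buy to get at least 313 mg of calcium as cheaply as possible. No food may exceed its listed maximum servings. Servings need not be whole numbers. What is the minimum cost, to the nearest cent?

Cost per mg of calcium: whole-barley bread $0.0028, peanut butter $0.0132, broccoli $0.0245, salmon $0.0948, chicken breast $0.1444.
Take 3 servings of whole-barley bread: +216.0 mg calcium for $0.60 (total $0.60, still need 97.0 mg).
Take 2.553 servings of peanut butter: +97.0 mg calcium for $1.28 (total $1.88, still need 0.0 mg).
Greedy by cheapest-per-mg is optimal for a single linear constraint, so the minimum cost is $1.88.

$1.88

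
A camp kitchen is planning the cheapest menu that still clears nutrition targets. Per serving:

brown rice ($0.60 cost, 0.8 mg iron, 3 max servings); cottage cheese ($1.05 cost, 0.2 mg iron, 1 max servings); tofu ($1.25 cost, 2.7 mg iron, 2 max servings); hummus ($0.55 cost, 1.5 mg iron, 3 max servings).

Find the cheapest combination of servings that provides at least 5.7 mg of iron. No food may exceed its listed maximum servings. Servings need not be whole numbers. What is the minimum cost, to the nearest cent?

$2.21

Cost per mg of iron: hummus $0.3667, tofu $0.4630, brown rice $0.7500, cottage cheese $5.2500.
Take 3 servings of hummus: +4.5 mg iron for $1.65 (total $1.65, still need 1.2 mg).
Take 0.4444 servings of tofu: +1.2 mg iron for $0.56 (total $2.21, still need 0.0 mg).
Greedy by cheapest-per-mg is optimal for a single linear constraint, so the minimum cost is $2.21.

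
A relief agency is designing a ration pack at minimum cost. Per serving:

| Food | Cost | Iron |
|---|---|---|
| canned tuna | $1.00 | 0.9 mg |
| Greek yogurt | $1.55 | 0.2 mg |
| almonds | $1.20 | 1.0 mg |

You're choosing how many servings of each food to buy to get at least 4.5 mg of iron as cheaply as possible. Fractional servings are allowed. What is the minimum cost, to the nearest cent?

Cost per mg of iron: canned tuna $1.1111, almonds $1.2000, Greek yogurt $7.7500.
With no serving limits, use only canned tuna: 4.5 mg / 0.9 mg = 5 servings × $1.00 = $5.00.

$5.00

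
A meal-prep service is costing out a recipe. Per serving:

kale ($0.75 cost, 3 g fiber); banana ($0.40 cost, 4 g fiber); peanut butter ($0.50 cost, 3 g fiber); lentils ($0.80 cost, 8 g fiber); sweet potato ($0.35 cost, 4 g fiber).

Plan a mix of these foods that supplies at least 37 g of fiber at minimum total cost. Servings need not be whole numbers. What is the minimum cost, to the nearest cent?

Cost per g of fiber: sweet potato $0.0875, banana $0.1000, lentils $0.1000, peanut butter $0.1667, kale $0.2500.
With no serving limits, use only sweet potato: 37 g / 4 g = 9.25 servings × $0.35 = $3.24.

$3.24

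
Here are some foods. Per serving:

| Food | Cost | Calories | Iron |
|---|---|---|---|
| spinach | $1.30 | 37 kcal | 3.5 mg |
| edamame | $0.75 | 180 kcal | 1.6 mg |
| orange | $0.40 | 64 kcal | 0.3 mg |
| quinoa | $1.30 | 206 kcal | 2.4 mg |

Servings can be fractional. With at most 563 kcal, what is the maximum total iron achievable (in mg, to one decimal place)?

Iron per kcal: spinach 0.09459, quinoa 0.01165, edamame 0.008889, orange 0.004687.
With no serving limits, spend the whole calories allowance on spinach: 563 kcal / 37 kcal × 3.5 mg = 53.3 mg.

53.3 mg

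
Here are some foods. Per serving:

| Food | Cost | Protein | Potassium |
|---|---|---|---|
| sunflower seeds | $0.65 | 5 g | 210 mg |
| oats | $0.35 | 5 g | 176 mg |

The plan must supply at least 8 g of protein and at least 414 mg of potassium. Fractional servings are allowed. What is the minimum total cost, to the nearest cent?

This is a tiny linear program; its minimum lies at a vertex of the feasible set. List the vertices and price them.
sunflower seeds only: max(8/5, 414/210) = 1.971 servings → $1.28.
oats only: max(8/5, 414/176) = 2.352 servings → $0.82.
sunflower seeds + oats: the both-tight solution has a negative serving — not a feasible corner.
The minimum over all feasible corners is $0.82.

$0.82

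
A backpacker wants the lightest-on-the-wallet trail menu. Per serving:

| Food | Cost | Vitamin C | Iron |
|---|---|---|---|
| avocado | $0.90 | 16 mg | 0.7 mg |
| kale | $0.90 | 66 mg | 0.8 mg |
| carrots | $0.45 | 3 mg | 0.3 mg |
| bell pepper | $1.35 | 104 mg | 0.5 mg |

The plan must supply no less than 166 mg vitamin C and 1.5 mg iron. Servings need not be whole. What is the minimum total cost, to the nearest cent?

$2.22

At the optimum either one food covers both requirements or two foods hit both targets exactly; no other combination can be cheaper.
avocado only: max(166/16, 1.5/0.7) = 10.38 servings → $9.34.
kale only: max(166/66, 1.5/0.8) = 2.515 servings → $2.26.
carrots only: max(166/3, 1.5/0.3) = 55.33 servings → $24.90.
bell pepper only: max(166/104, 1.5/0.5) = 3 servings → $4.05.
avocado + kale with both targets exact would need a negative amount; discard.
avocado + carrots: intersection lies outside the first quadrant.
avocado + bell pepper with both tight: 1.127 servings and 1.423 servings → $2.93.
kale + carrots: the both-tight solution has a negative serving — not a feasible corner.
kale + bell pepper with both tight: 1.454 servings and 0.6733 servings → $2.22.
carrots + bell pepper with both tight: 2.458 servings and 1.525 servings → $3.17.
So the least-cost plan costs $2.22.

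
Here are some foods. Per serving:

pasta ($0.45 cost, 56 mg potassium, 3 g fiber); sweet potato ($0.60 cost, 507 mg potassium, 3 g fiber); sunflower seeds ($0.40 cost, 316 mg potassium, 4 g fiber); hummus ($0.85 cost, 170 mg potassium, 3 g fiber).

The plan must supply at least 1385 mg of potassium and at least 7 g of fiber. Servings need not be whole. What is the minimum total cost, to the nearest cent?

At the optimum either one food covers both requirements or two foods hit both targets exactly; no other combination can be cheaper.
pasta only: max(1385/56, 7/3) = 24.73 servings → $11.13.
sweet potato only: max(1385/507, 7/3) = 2.732 servings → $1.64.
sunflower seeds only: max(1385/316, 7/4) = 4.383 servings → $1.75.
hummus only: max(1385/170, 7/3) = 8.147 servings → $6.92.
pasta + sweet potato with both targets exact would need a negative amount; discard.
pasta + sunflower seeds with both targets exact would need a negative amount; discard.
pasta + hummus: the both-tight solution has a negative serving — not a feasible corner.
sweet potato + sunflower seeds: intersection lies outside the first quadrant.
sweet potato + hummus: intersection lies outside the first quadrant.
sunflower seeds + hummus: intersection lies outside the first quadrant.
The minimum over all feasible corners is $1.64.

$1.64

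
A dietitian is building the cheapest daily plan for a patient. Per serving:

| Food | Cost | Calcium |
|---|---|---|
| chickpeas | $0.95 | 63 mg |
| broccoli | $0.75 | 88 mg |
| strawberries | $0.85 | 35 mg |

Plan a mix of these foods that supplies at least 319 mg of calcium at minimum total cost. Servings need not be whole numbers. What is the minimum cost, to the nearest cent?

$2.72

Cost per mg of calcium: broccoli $0.0085, chickpeas $0.0151, strawberries $0.0243.
With no serving limits, use only broccoli: 319 mg / 88 mg = 3.625 servings × $0.75 = $2.72.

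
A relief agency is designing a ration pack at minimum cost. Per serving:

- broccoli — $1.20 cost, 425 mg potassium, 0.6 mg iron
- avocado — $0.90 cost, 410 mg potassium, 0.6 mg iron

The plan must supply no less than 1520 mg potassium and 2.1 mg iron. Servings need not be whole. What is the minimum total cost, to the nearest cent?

broccoli only: max(1520/425, 2.1/0.6) = 3.576 servings → $4.29.
avocado only: max(1520/410, 2.1/0.6) = 3.707 servings → $3.34.
broccoli + avocado: intersection lies outside the first quadrant.
Cheapest feasible corner: $3.34.

$3.34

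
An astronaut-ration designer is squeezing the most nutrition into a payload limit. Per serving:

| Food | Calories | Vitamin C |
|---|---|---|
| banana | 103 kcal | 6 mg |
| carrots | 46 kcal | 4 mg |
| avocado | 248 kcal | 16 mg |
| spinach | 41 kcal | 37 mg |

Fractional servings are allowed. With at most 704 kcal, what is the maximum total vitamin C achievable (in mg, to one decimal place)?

Vitamin C per kcal: spinach 0.9024, carrots 0.08696, avocado 0.06452, banana 0.05825.
With no serving limits, spend the whole calories allowance on spinach: 704 kcal / 41 kcal × 37 mg = 635.3 mg.

635.3 mg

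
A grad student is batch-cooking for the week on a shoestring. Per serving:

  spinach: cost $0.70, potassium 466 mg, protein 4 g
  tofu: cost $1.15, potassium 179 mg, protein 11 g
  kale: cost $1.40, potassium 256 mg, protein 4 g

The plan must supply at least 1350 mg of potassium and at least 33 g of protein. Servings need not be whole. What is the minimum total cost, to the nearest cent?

Compare the cost at each extreme point of the feasible region.
spinach only: max(1350/466, 33/4) = 8.25 servings → $5.78.
tofu only: max(1350/179, 33/11) = 7.542 servings → $8.67.
kale only: max(1350/256, 33/4) = 8.25 servings → $11.55.
spinach + tofu with both tight: 2.028 servings and 2.263 servings → $4.02.
spinach + kale: intersection lies outside the first quadrant.
tofu + kale with both tight: 1.451 servings and 4.259 servings → $7.63.
The minimum over all feasible corners is $4.02.

$4.02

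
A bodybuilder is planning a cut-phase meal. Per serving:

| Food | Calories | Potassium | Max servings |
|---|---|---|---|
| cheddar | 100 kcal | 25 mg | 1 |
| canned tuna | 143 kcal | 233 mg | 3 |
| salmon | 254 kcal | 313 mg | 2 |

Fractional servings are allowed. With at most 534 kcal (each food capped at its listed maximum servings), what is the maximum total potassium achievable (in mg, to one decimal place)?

828.4 mg

Potassium per kcal: canned tuna 1.629, salmon 1.232, cheddar 0.25.
Take 3 servings of canned tuna: uses 429 kcal, +699.0 mg potassium (running total 699.0 mg).
Take 0.4134 servings of salmon: uses 105 kcal, +129.4 mg potassium (running total 828.4 mg).
Greedy by best ratio exhausts the calories allowance optimally: 828.4 mg.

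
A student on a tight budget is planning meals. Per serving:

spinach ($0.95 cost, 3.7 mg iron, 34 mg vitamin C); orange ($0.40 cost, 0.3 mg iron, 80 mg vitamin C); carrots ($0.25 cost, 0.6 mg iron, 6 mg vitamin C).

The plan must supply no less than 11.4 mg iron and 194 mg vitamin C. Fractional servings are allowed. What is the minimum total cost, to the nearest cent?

The cheapest plan sits at a corner of the feasible region — with two constraints it uses at most two foods.
spinach only: max(11.4/3.7, 194/34) = 5.706 servings → $5.42.
orange only: max(11.4/0.3, 194/80) = 38 servings → $15.20.
carrots only: max(11.4/0.6, 194/6) = 32.33 servings → $8.08.
spinach + orange with both tight: 2.987 servings and 1.155 servings → $3.30.
spinach + carrots with both targets exact would need a negative amount; discard.
orange + carrots with both tight: 1.039 servings and 18.48 servings → $5.04.
So the least-cost plan costs $3.30.

$3.30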